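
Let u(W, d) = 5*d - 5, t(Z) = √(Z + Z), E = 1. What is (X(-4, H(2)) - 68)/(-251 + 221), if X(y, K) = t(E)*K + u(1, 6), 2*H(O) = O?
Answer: 43/30 - √2/30 ≈ 1.3862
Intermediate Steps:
t(Z) = √2*√Z (t(Z) = √(2*Z) = √2*√Z)
u(W, d) = -5 + 5*d
H(O) = O/2
X(y, K) = 25 + K*√2 (X(y, K) = (√2*√1)*K + (-5 + 5*6) = (√2*1)*K + (-5 + 30) = √2*K + 25 = K*√2 + 25 = 25 + K*√2)
(X(-4, H(2)) - 68)/(-251 + 221) = ((25 + ((½)*2)*√2) - 68)/(-251 + 221) = ((25 + 1*√2) - 68)/(-30) = ((25 + √2) - 68)*(-1/30) = (-43 + √2)*(-1/30) = 43/30 - √2/30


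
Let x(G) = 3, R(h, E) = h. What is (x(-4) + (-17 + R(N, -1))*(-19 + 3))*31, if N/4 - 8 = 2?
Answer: -11315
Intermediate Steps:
N = 40 (N = 32 + 4*2 = 32 + 8 = 40)
(x(-4) + (-17 + R(N, -1))*(-19 + 3))*31 = (3 + (-17 + 40)*(-19 + 3))*31 = (3 + 23*(-16))*31 = (3 - 368)*31 = -365*31 = -11315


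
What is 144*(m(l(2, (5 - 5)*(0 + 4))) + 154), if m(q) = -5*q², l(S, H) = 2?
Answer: 19296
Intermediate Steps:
144*(m(l(2, (5 - 5)*(0 + 4))) + 154) = 144*(-5*2² + 154) = 144*(-5*4 + 154) = 144*(-20 + 154) = 144*134 = 19296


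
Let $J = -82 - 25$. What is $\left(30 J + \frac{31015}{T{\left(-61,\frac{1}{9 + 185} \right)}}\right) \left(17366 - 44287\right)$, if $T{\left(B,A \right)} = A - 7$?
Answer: $\frac{279248302480}{1357} \approx 2.0578 \cdot 10^{8}$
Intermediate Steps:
$J = -107$ ($J = -82 - 25 = -107$)
$T{\left(B,A \right)} = -7 + A$
$\left(30 J + \frac{31015}{T{\left(-61,\frac{1}{9 + 185} \right)}}\right) \left(17366 - 44287\right) = \left(30 \left(-107\right) + \frac{31015}{-7 + \frac{1}{9 + 185}}\right) \left(17366 - 44287\right) = \left(-3210 + \frac{31015}{-7 + \frac{1}{194}}\right) \left(-26921\right) = \left(-3210 + \frac{31015}{- \frac{1357}{194}}\right) \left(-26921\right) = \left(-3210 + 31015 \left(- \frac{194}{1357}\right)\right) \left(-26921\right) = \left(-3210 - \frac{6016910}{1357}\right) \left(-26921\right) = \left(- \frac{10372880}{1357}\right) \left(-26921\right) = \frac{279248302480}{1357}$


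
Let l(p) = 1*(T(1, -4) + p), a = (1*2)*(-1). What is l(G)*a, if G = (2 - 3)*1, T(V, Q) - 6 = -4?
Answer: -2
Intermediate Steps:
T(V, Q) = 2 (T(V, Q) = 6 - 4 = 2)
G = -1 (G = -1*1 = -1)
a = -2 (a = 2*(-1) = -2)
l(p) = 2 + p (l(p) = 1*(2 + p) = 2 + p)
l(G)*a = (2 - 1)*(-2) = 1*(-2) = -2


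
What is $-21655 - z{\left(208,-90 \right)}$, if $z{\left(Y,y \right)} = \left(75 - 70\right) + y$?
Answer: $-21570$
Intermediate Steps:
$z{\left(Y,y \right)} = 5 + y$
$-21655 - z{\left(208,-90 \right)} = -21655 - \left(5 - 90\right) = -21655 - -85 = -21655 + 85 = -21570$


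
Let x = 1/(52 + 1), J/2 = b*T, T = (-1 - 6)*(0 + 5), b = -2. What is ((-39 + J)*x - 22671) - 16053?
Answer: -2052271/53 ≈ -38722.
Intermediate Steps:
T = -35 (T = -7*5 = -35)
J = 140 (J = 2*(-2*(-35)) = 2*70 = 140)
x = 1/53 ≈ 0.018868
((-39 + J)*x - 22671) - 16053 = ((-39 + 140)*(1/53) - 22671) - 16053 = (101*(1/53) - 22671) - 16053 = (101/53 - 22671) - 16053 = -1201462/53 - 16053 = -2052271/53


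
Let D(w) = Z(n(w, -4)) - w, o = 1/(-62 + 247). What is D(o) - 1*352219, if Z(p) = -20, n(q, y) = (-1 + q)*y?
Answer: -65164216/185 ≈ -3.5224e+5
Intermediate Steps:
n(q, y) = y*(-1 + q)
o = 1/185 ≈ 0.0054054
D(w) = -20 - w
D(o) - 1*352219 = (-20 - 1*1/185) - 1*352219 = (-20 - 1/185) - 352219 = -3701/185 - 352219 = -65164216/185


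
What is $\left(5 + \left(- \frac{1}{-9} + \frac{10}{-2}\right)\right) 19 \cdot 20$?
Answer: $\frac{380}{9} \approx 42.222$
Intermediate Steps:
$\left(5 + \left(- \frac{1}{-9} + \frac{10}{-2}\right)\right) 19 \cdot 20 = \left(5 + \left(\left(-1\right) \left(- \frac{1}{9}\right) + 10 \left(- \frac{1}{2}\right)\right)\right) 19 \cdot 20 = \left(5 + \left(\frac{1}{9} - 5\right)\right) 19 \cdot 20 = \left(5 - \frac{44}{9}\right) 19 \cdot 20 = \frac{1}{9} \cdot 19 \cdot 20 = \frac{19}{9} \cdot 20 = \frac{380}{9}$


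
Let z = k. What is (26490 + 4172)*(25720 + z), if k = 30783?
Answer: 1732494986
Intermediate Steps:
z = 30783
(26490 + 4172)*(25720 + z) = (26490 + 4172)*(25720 + 30783) = 30662*56503 = 1732494986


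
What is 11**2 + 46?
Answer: 167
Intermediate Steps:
11**2 + 46 = 121 + 46 = 167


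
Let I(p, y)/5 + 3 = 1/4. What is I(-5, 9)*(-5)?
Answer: 275/4 ≈ 68.750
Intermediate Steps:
I(p, y) = -55/4 (I(p, y) = -15 + 5/4 = -55/4)
I(-5, 9)*(-5) = -55/4*(-5) = 275/4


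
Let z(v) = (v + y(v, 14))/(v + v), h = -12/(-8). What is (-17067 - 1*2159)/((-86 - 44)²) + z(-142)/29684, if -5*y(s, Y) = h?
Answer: -81038848493/71235663200 ≈ -1.1376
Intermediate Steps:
h = 3/2 (h = -12*(-⅛) = 3/2 ≈ 1.5000)
y(s, Y) = -3/10 (y(s, Y) = -⅕*3/2 = -3/10)
z(v) = (-3/10 + v)/(2*v) (z(v) = (v - 3/10)/(v + v) = (-3/10 + v)/((2*v)) = (-3/10 + v)*(1/(2*v)) = (-3/10 + v)/(2*v))
(-17067 - 1*2159)/((-86 - 44)²) + z(-142)/29684 = (-17067 - 1*2159)/((-86 - 44)²) + ((1/20)*(-3 + 10*(-142))/(-142))/29684 = (-17067 - 2159)/((-130)²) + ((1/20)*(-1/142)*(-3 - 1420))*(1/29684) = -19226/16900 + ((1/20)*(-1/142)*(-1423))*(1/29684) = -19226*1/16900 + (1423/2840)*(1/29684) = -9613/8450 + 1423/84302560 = -81038848493/71235663200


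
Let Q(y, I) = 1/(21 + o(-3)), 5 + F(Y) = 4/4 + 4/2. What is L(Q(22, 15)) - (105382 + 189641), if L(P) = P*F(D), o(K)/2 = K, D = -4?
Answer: -4425347/15 ≈ -2.9502e+5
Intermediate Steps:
o(K) = 2*K
F(Y) = -2 (F(Y) = -5 + (4/4 + 4/2) = -5 + (4*(¼) + 4*(½)) = -5 + (1 + 2) = -5 + 3 = -2)
Q(y, I) = 1/15 (Q(y, I) = 1/(21 + 2*(-3)) = 1/(21 - 6) = 1/15)
L(P) = -2*P (L(P) = P*(-2) = -2*P)
L(Q(22, 15)) - (105382 + 189641) = -2*1/15 - (105382 + 189641) = -2/15 - 1*295023 = -2/15 - 295023 = -4425347/15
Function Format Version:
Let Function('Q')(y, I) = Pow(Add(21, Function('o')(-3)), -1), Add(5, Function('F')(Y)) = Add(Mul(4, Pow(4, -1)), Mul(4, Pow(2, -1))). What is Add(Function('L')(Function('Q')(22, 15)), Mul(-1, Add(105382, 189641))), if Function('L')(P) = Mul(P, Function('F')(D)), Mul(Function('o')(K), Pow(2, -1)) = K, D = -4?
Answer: Rational(-4425347, 15) ≈ -2.9502e+5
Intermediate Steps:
Function('o')(K) = Mul(2, K)
Function('F')(Y) = -2 (Function('F')(Y) = Add(-5, Add(Mul(4, Pow(4, -1)), Mul(4, Pow(2, -1)))) = Add(-5, Add(Mul(4, Rational(1, 4)), Mul(4, Rational(1, 2)))) = Add(-5, Add(1, 2)) = Add(-5, 3) = -2)
Function('Q')(y, I) = Rational(1, 15) (Function('Q')(y, I) = Pow(Add(21, Mul(2, -3)), -1) = Pow(Add(21, -6), -1) = Pow(15, -1) = Rational(1, 15))
Function('L')(P) = Mul(-2, P) (Function('L')(P) = Mul(P, -2) = Mul(-2, P))
Add(Function('L')(Function('Q')(22, 15)), Mul(-1, Add(105382, 189641))) = Add(Mul(-2, Rational(1, 15)), Mul(-1, Add(105382, 189641))) = Add(Rational(-2, 15), Mul(-1, 295023)) = Add(Rational(-2, 15), -295023) = Rational(-4425347, 15)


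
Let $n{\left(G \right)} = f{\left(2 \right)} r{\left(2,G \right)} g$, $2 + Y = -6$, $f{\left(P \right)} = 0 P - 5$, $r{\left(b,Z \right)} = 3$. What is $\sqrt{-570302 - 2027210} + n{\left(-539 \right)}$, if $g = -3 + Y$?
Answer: $165 + 2 i \sqrt{649378} \approx 165.0 + 1611.7 i$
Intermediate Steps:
$f{\left(P \right)} = -5$ ($f{\left(P \right)} = 0 - 5 = -5$)
$Y = -8$ ($Y = -2 - 6 = -8$)
$g = -11$ ($g = -3 - 8 = -11$)
$n{\left(G \right)} = 165$ ($n{\left(G \right)} = \left(-5\right) 3 \left(-11\right) = \left(-15\right) \left(-11\right) = 165$)
$\sqrt{-570302 - 2027210} + n{\left(-539 \right)} = \sqrt{-570302 - 2027210} + 165 = \sqrt{-2597512} + 165 = 2 i \sqrt{649378} + 165 = 165 + 2 i \sqrt{649378}$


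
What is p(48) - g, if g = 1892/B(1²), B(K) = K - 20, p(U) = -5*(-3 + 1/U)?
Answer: 104401/912 ≈ 114.47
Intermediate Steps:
p(U) = 15 - 5/U
B(K) = -20 + K
g = -1892/19 (g = 1892/(-20 + 1²) = 1892/(-20 + 1) = 1892/(-19) = 1892*(-1/19) = -1892/19 ≈ -99.579)
p(48) - g = (15 - 5/48) - 1*(-1892/19) = (15 - 5*1/48) + 1892/19 = (15 - 5/48) + 1892/19 = 715/48 + 1892/19 = 104401/912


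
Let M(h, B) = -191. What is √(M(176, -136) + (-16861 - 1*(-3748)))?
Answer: 2*I*√3326 ≈ 115.34*I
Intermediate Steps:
√(M(176, -136) + (-16861 - 1*(-3748))) = √(-191 + (-16861 - 1*(-3748))) = √(-191 + (-16861 + 3748)) = √(-191 - 13113) = √(-13304) = 2*I*√3326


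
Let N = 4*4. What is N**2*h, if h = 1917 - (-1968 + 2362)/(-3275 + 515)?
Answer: 169322048/345 ≈ 4.9079e+5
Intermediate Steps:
N = 16
h = 2645657/1380 (h = 1917 - 394/(-2760) = 1917 - 394*(-1)/2760 = 1917 - 1*(-197/1380) = 1917 + 197/1380 = 2645657/1380 ≈ 1917.1)
N**2*h = 16**2*(2645657/1380) = 256*(2645657/1380) = 169322048/345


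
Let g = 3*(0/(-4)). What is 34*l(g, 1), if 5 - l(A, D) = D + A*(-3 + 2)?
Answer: 136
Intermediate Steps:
g = 0 (g = 3*(0*(-1/4)) = 3*0 = 0)
l(A, D) = 5 + A - D (l(A, D) = 5 - (D + A*(-3 + 2)) = 5 - (D + A*(-1)) = 5 - (D - A) = 5 + (A - D) = 5 + A - D)
34*l(g, 1) = 34*(5 + 0 - 1*1) = 34*(5 + 0 - 1) = 34*4 = 136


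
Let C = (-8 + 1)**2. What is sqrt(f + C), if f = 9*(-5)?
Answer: 2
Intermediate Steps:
C = 49 (C = (-7)**2 = 49)
f = -45
sqrt(f + C) = sqrt(-45 + 49) = sqrt(4) = 2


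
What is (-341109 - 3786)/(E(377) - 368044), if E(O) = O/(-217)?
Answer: 4989481/5324395 ≈ 0.93710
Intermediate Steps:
E(O) = -O/217 (E(O) = O*(-1/217) = -O/217)
(-341109 - 3786)/(E(377) - 368044) = (-341109 - 3786)/(-1/217*377 - 368044) = -344895/(-377/217 - 368044) = -344895/(-79865925/217) = -344895*(-217/79865925) = 4989481/5324395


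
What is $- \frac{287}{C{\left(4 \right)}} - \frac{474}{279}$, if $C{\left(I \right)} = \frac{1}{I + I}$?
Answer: $- \frac{213686}{93} \approx -2297.7$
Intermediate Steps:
$C{\left(I \right)} = \frac{1}{2 I}$
$- \frac{287}{C{\left(4 \right)}} - \frac{474}{279} = - \frac{287}{\frac{1}{2} \cdot \frac{1}{4}} - \frac{474}{279} = - \frac{287}{\frac{1}{2} \cdot \frac{1}{4}} - \frac{158}{93} = - 287 \frac{1}{\frac{1}{8}} - \frac{158}{93} = \left(-287\right) 8 - \frac{158}{93} = -2296 - \frac{158}{93} = - \frac{213686}{93}$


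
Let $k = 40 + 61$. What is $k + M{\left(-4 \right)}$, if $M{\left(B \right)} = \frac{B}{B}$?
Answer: $102$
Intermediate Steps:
$M{\left(B \right)} = 1$
$k = 101$
$k + M{\left(-4 \right)} = 101 + 1 = 102$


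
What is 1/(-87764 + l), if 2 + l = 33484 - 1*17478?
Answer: -1/71760 ≈ -1.3935e-5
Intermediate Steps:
l = 16004 (l = -2 + (33484 - 1*17478) = -2 + (33484 - 17478) = -2 + 16006 = 16004)
1/(-87764 + l) = 1/(-87764 + 16004) = 1/(-71760) = -1/71760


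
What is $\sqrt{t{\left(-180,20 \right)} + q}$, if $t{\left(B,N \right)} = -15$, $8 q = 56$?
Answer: $2 i \sqrt{2} \approx 2.8284 i$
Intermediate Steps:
$q = 7$ ($q = \frac{1}{8} \cdot 56 = 7$)
$\sqrt{t{\left(-180,20 \right)} + q} = \sqrt{-15 + 7} = \sqrt{-8} = 2 i \sqrt{2}$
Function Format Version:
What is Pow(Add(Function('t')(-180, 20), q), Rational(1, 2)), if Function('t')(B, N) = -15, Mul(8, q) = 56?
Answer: Mul(2, I, Pow(2, Rational(1, 2))) ≈ Mul(2.8284, I)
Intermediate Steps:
q = 7 (q = Mul(Rational(1, 8), 56) = 7)
Pow(Add(Function('t')(-180, 20), q), Rational(1, 2)) = Pow(Add(-15, 7), Rational(1, 2)) = Pow(-8, Rational(1, 2)) = Mul(2, I, Pow(2, Rational(1, 2)))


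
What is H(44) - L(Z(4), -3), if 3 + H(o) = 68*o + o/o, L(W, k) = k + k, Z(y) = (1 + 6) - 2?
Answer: 2996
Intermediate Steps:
Z(y) = 5 (Z(y) = 7 - 2 = 5)
L(W, k) = 2*k
H(o) = -2 + 68*o (H(o) = -3 + (68*o + o/o) = -3 + (68*o + 1) = -3 + (1 + 68*o) = -2 + 68*o)
H(44) - L(Z(4), -3) = (-2 + 68*44) - 2*(-3) = (-2 + 2992) - 1*(-6) = 2990 + 6 = 2996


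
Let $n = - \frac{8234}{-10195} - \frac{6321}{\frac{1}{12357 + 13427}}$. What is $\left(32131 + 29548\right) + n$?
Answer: $- \frac{1660959043841}{10195} \approx -1.6292 \cdot 10^{8}$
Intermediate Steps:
$n = - \frac{1661587861246}{10195}$ ($n = \left(-8234\right) \left(- \frac{1}{10195}\right) - \frac{6321}{\frac{1}{25784}} = \frac{8234}{10195} - 6321 \frac{1}{\frac{1}{25784}} = \frac{8234}{10195} - 162980664 = - \frac{1661587861246}{10195} \approx -1.6298 \cdot 10^{8}$)
$\left(32131 + 29548\right) + n = \left(32131 + 29548\right) - \frac{1661587861246}{10195} = 61679 - \frac{1661587861246}{10195} = - \frac{1660959043841}{10195}$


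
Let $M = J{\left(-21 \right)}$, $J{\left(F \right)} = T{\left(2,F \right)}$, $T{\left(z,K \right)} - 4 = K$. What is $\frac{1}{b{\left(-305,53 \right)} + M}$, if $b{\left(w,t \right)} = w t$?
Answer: $- \frac{1}{16182} \approx -6.1797 \cdot 10^{-5}$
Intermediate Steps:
$T{\left(z,K \right)} = 4 + K$
$J{\left(F \right)} = 4 + F$
$M = -17$ ($M = 4 - 21 = -17$)
$b{\left(w,t \right)} = t w$
$\frac{1}{b{\left(-305,53 \right)} + M} = \frac{1}{53 \left(-305\right) - 17} = \frac{1}{-16165 - 17} = \frac{1}{-16182} = - \frac{1}{16182}$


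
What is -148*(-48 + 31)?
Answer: 2516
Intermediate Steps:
-148*(-48 + 31) = -148*(-17) = 2516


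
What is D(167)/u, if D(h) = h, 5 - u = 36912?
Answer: -1/221 ≈ -0.0045249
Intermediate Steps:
u = -36907 (u = 5 - 1*36912 = 5 - 36912 = -36907)
D(167)/u = 167/(-36907) = 167*(-1/36907) = -1/221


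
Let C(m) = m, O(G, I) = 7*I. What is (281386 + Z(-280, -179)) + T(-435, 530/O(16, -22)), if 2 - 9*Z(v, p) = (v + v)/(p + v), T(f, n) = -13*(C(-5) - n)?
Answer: 89511700508/318087 ≈ 2.8141e+5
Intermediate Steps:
T(f, n) = 65 + 13*n (T(f, n) = -13*(-5 - n) = 65 + 13*n)
Z(v, p) = 2/9 - 2*v/(9*(p + v)) (Z(v, p) = 2/9 - (v + v)/(9*(p + v)) = 2/9 - 2*v/(9*(p + v)))
(281386 + Z(-280, -179)) + T(-435, 530/O(16, -22)) = (281386 + (2/9)*(-179)/(-179 - 280)) + (65 + 13*(530/((7*(-22))))) = (281386 + (2/9)*(-179)/(-459)) + (65 + 13*(530/(-154))) = (281386 + (2/9)*(-179)*(-1/459)) + (65 + 13*(530*(-1/154))) = (281386 + 358/4131) + (65 + 13*(-265/77)) = 1162405924/4131 + (65 - 3445/77) = 1162405924/4131 + 1560/77 = 89511700508/318087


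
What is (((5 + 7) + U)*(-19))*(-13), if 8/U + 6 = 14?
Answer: 3211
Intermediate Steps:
U = 1 (U = 8/(-6 + 14) = 8/8 = 8*(⅛) = 1)
(((5 + 7) + U)*(-19))*(-13) = (((5 + 7) + 1)*(-19))*(-13) = ((12 + 1)*(-19))*(-13) = (13*(-19))*(-13) = -247*(-13) = 3211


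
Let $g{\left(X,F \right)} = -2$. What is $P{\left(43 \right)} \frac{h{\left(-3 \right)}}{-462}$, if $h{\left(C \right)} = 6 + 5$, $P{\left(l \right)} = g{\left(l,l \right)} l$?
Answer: $\frac{43}{21} \approx 2.0476$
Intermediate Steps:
$P{\left(l \right)} = - 2 l$
$h{\left(C \right)} = 11$
$P{\left(43 \right)} \frac{h{\left(-3 \right)}}{-462} = \left(-2\right) 43 \frac{11}{-462} = - 86 \cdot 11 \left(- \frac{1}{462}\right) = \left(-86\right) \left(- \frac{1}{42}\right) = \frac{43}{21}$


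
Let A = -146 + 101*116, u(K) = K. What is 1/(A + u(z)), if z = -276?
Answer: 1/11294 ≈ 8.8543e-5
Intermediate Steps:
A = 11570 (A = -146 + 11716 = 11570)
1/(A + u(z)) = 1/(11570 - 276) = 1/11294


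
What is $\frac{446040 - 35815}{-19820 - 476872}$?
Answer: $- \frac{410225}{496692} \approx -0.82591$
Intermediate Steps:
$\frac{446040 - 35815}{-19820 - 476872} = \frac{410225}{-496692} = 410225 \left(- \frac{1}{496692}\right) = - \frac{410225}{496692}$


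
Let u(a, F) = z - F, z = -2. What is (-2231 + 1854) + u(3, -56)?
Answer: -323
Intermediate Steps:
u(a, F) = -2 - F
(-2231 + 1854) + u(3, -56) = (-2231 + 1854) + (-2 - 1*(-56)) = -377 + (-2 + 56) = -377 + 54 = -323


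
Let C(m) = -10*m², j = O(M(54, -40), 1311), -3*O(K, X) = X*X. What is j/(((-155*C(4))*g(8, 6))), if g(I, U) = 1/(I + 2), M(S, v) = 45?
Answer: -572907/2480 ≈ -231.01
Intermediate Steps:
O(K, X) = -X²/3 (O(K, X) = -X*X/3 = -X²/3)
j = -572907 (j = -⅓*1311² = -⅓*1718721 = -572907)
g(I, U) = 1/(2 + I)
j/(((-155*C(4))*g(8, 6))) = -572907/((-(-1550)*4²)/(2 + 8)) = -572907/(-(-1550)*16/10) = -572907/(-155*(-160)*(⅒)) = -572907/(24800*(⅒)) = -572907/2480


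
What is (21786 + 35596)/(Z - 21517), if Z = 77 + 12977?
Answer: -4414/651 ≈ -6.7803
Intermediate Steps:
Z = 13054
(21786 + 35596)/(Z - 21517) = (21786 + 35596)/(13054 - 21517) = 57382/(-8463) = 57382*(-1/8463) = -4414/651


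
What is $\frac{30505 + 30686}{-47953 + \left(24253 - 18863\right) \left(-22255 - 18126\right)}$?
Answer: $- \frac{20397}{72567181} \approx -0.00028108$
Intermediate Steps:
$\frac{30505 + 30686}{-47953 + \left(24253 - 18863\right) \left(-22255 - 18126\right)} = \frac{61191}{-47953 + 5390 \left(-40381\right)} = \frac{61191}{-47953 - 217653590} = \frac{61191}{-217701543} = 61191 \left(- \frac{1}{217701543}\right) = - \frac{20397}{72567181}$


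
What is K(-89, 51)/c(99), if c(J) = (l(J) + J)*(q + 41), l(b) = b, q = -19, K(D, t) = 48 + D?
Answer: -41/4356 ≈ -0.0094123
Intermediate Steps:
c(J) = 44*J (c(J) = (J + J)*(-19 + 41) = (2*J)*22 = 44*J)
K(-89, 51)/c(99) = (48 - 89)/((44*99)) = -41/4356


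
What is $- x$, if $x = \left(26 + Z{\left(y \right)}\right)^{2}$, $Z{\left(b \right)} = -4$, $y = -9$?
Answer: $-484$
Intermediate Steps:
$x = 484$ ($x = \left(26 - 4\right)^{2} = 22^{2} = 484$)
$- x = \left(-1\right) 484 = -484$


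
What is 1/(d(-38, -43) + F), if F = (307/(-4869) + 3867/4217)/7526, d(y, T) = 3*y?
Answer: -77264072199/8808095463784 ≈ -0.0087719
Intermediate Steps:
F = 8766902/77264072199 (F = (307*(-1/4869) + 3867*(1/4217))*(1/7526) = (-307/4869 + 3867/4217)*(1/7526) = (17533804/20532573)*(1/7526) = 8766902/77264072199 ≈ 0.00011347)
1/(d(-38, -43) + F) = 1/(3*(-38) + 8766902/77264072199) = 1/(-114 + 8766902/77264072199) = 1/(-8808095463784/77264072199) = -77264072199/8808095463784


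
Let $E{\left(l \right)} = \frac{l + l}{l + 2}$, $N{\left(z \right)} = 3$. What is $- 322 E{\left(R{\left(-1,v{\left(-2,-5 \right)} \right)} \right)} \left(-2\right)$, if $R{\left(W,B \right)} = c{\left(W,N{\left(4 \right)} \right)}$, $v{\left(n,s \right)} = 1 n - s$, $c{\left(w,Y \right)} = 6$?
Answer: $966$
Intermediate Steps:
$v{\left(n,s \right)} = n - s$
$R{\left(W,B \right)} = 6$
$E{\left(l \right)} = \frac{2 l}{2 + l}$
$- 322 E{\left(R{\left(-1,v{\left(-2,-5 \right)} \right)} \right)} \left(-2\right) = - 322 \cdot 2 \cdot 6 \frac{1}{2 + 6} \left(-2\right) = - 322 \cdot 2 \cdot 6 \cdot \frac{1}{8} \left(-2\right) = - 322 \cdot \frac{3}{2} \left(-2\right) = \left(-322\right) \left(-3\right) = 966$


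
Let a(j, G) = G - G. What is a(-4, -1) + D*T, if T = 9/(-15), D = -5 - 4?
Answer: 27/5 ≈ 5.4000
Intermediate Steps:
a(j, G) = 0
D = -9
T = -⅗ (T = 9*(-1/15) = -⅗ ≈ -0.60000)
a(-4, -1) + D*T = 0 - 9*(-⅗) = 0 + 27/5 = 27/5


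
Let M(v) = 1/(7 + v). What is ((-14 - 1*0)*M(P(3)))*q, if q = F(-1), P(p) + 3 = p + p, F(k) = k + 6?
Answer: -7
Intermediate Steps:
F(k) = 6 + k
P(p) = -3 + 2*p (P(p) = -3 + (p + p) = -3 + 2*p)
q = 5 (q = 6 - 1 = 5)
((-14 - 1*0)*M(P(3)))*q = ((-14 - 1*0)/(7 + (-3 + 2*3)))*5 = ((-14 + 0)/(7 + (-3 + 6)))*5 = -14/(7 + 3)*5 = -14/10*5 = -14*⅒*5 = -7/5*5 = -7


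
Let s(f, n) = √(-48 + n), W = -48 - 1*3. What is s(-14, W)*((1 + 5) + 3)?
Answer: 27*I*√11 ≈ 89.549*I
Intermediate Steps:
W = -51 (W = -48 - 3 = -51)
s(-14, W)*((1 + 5) + 3) = √(-48 - 51)*((1 + 5) + 3) = √(-99)*(6 + 3) = (3*I*√11)*9 = 27*I*√11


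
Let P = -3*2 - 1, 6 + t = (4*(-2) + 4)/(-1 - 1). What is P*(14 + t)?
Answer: -70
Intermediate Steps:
t = -4 (t = -6 + (4*(-2) + 4)/(-1 - 1) = -6 + (-8 + 4)/(-2) = -6 - 4*(-1/2) = -6 + 2 = -4)
P = -7 (P = -6 - 1 = -7)
P*(14 + t) = -7*(14 - 4) = -7*10 = -70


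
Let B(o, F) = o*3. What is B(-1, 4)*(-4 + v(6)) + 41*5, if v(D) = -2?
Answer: 223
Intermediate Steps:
B(o, F) = 3*o
B(-1, 4)*(-4 + v(6)) + 41*5 = (3*(-1))*(-4 - 2) + 41*5 = -3*(-6) + 205 = 18 + 205 = 223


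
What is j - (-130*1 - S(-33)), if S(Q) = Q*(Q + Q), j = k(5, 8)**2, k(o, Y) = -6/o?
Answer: 57736/25 ≈ 2309.4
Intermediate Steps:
j = 36/25 (j = (-6/5)**2 = 36/25 ≈ 1.4400)
S(Q) = 2*Q**2 (S(Q) = Q*(2*Q) = 2*Q**2)
j - (-130*1 - S(-33)) = 36/25 - (-130*1 - 2*(-33)**2) = 36/25 - (-130 - 2*1089) = 36/25 - (-130 - 1*2178) = 36/25 - (-130 - 2178) = 36/25 - 1*(-2308) = 36/25 + 2308 = 57736/25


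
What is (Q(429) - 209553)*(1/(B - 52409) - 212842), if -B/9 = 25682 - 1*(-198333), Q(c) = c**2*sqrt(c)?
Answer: 92260536780494097/2068544 - 81028290931740009*sqrt(429)/2068544 ≈ -7.6673e+11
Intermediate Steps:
Q(c) = c**(5/2)
B = -2016135 (B = -9*(25682 - 1*(-198333)) = -9*(25682 + 198333) = -9*224015 = -2016135)
(Q(429) - 209553)*(1/(B - 52409) - 212842) = (429**(5/2) - 209553)*(1/(-2016135 - 52409) - 212842) = (184041*sqrt(429) - 209553)*(1/(-2068544) - 212842) = (-209553 + 184041*sqrt(429))*(-1/2068544 - 212842) = (-209553 + 184041*sqrt(429))*(-440273042049/2068544) = 92260536780494097/2068544 - 81028290931740009*sqrt(429)/2068544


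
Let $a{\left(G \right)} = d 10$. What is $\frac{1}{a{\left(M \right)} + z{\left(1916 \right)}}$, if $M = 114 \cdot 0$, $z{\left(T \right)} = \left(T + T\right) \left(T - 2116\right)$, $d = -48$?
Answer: $- \frac{1}{766880} \approx -1.304 \cdot 10^{-6}$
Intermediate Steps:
$z{\left(T \right)} = 2 T \left(-2116 + T\right)$
$M = 0$
$a{\left(G \right)} = -480$ ($a{\left(G \right)} = \left(-48\right) 10 = -480$)
$\frac{1}{a{\left(M \right)} + z{\left(1916 \right)}} = \frac{1}{-480 + 2 \cdot 1916 \left(-2116 + 1916\right)} = \frac{1}{-480 + 2 \cdot 1916 \left(-200\right)} = \frac{1}{-480 - 766400} = \frac{1}{-766880} = - \frac{1}{766880}$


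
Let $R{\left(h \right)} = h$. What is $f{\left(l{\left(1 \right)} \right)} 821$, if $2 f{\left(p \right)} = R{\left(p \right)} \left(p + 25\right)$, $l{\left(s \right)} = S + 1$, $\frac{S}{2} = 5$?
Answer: $162558$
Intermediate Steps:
$S = 10$ ($S = 2 \cdot 5 = 10$)
$l{\left(s \right)} = 11$ ($l{\left(s \right)} = 10 + 1 = 11$)
$f{\left(p \right)} = \frac{p \left(25 + p\right)}{2}$ ($f{\left(p \right)} = \frac{p \left(p + 25\right)}{2} = \frac{p \left(25 + p\right)}{2}$)
$f{\left(l{\left(1 \right)} \right)} 821 = \frac{1}{2} \cdot 11 \left(25 + 11\right) 821 = \frac{1}{2} \cdot 11 \cdot 36 \cdot 821 = 198 \cdot 821 = 162558$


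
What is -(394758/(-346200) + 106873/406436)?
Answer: 1285879478/1465709825 ≈ 0.87731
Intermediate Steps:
-(394758/(-346200) + 106873/406436) = -(394758*(-1/346200) + 106873*(1/406436)) = -(-65793/57700 + 106873/406436) = -1*(-1285879478/1465709825) = 1285879478/1465709825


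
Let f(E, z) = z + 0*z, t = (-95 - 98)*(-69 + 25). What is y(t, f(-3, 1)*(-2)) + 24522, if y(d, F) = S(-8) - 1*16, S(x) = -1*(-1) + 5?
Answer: 24512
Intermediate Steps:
S(x) = 6 (S(x) = 1 + 5 = 6)
t = 8492 (t = -193*(-44) = 8492)
f(E, z) = z (f(E, z) = z + 0 = z)
y(d, F) = -10 (y(d, F) = 6 - 1*16 = 6 - 16 = -10)
y(t, f(-3, 1)*(-2)) + 24522 = -10 + 24522 = 24512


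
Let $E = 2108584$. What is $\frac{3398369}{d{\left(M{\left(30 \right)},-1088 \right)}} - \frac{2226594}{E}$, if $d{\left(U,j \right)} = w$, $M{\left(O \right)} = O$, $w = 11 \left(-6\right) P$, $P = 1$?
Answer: $- \frac{1791473363675}{34791636} \approx -51492.0$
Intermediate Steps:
$w = -66$ ($w = 11 \left(-6\right) 1 = \left(-66\right) 1 = -66$)
$d{\left(U,j \right)} = -66$
$\frac{3398369}{d{\left(M{\left(30 \right)},-1088 \right)}} - \frac{2226594}{E} = \frac{3398369}{-66} - \frac{2226594}{2108584} = 3398369 \left(- \frac{1}{66}\right) - \frac{1113297}{1054292} = - \frac{3398369}{66} - \frac{1113297}{1054292} = - \frac{1791473363675}{34791636}$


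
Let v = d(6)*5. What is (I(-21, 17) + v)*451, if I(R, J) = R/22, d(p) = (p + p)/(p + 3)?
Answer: 15457/6 ≈ 2576.2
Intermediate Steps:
d(p) = 2*p/(3 + p) (d(p) = (2*p)/(3 + p) = 2*p/(3 + p))
I(R, J) = R/22 (I(R, J) = R*(1/22) = R/22)
v = 20/3 (v = (2*6/(3 + 6))*5 = (2*6/9)*5 = (2*6*(1/9))*5 = (4/3)*5 = 20/3 ≈ 6.6667)
(I(-21, 17) + v)*451 = ((1/22)*(-21) + 20/3)*451 = (-21/22 + 20/3)*451 = (377/66)*451 = 15457/6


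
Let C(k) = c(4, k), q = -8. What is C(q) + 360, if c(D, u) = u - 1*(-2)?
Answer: 354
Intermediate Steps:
c(D, u) = 2 + u (c(D, u) = u + 2 = 2 + u)
C(k) = 2 + k
C(q) + 360 = (2 - 8) + 360 = -6 + 360 = 354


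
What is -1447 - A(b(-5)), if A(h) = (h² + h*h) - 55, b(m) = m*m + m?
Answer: -2192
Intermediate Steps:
b(m) = m + m² (b(m) = m² + m = m + m²)
A(h) = -55 + 2*h² (A(h) = (h² + h²) - 55 = 2*h² - 55 = -55 + 2*h²)
-1447 - A(b(-5)) = -1447 - (-55 + 2*(-5*(1 - 5))²) = -1447 - (-55 + 2*(-5*(-4))²) = -1447 - (-55 + 2*20²) = -1447 - (-55 + 2*400) = -1447 - (-55 + 800) = -1447 - 1*745 = -1447 - 745 = -2192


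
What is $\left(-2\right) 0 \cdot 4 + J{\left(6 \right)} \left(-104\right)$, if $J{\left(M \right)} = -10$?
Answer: $1040$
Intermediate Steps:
$\left(-2\right) 0 \cdot 4 + J{\left(6 \right)} \left(-104\right) = \left(-2\right) 0 \cdot 4 - -1040 = 0 \cdot 4 + 1040 = 0 + 1040 = 1040$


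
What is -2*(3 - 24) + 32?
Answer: 74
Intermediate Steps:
-2*(3 - 24) + 32 = -2*(-21) + 32 = 42 + 32 = 74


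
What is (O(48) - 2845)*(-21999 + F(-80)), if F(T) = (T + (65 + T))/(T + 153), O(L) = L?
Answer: 4492043534/73 ≈ 6.1535e+7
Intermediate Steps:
F(T) = (65 + 2*T)/(153 + T)
(O(48) - 2845)*(-21999 + F(-80)) = (48 - 2845)*(-21999 + (65 + 2*(-80))/(153 - 80)) = -2797*(-21999 + (65 - 160)/73) = -2797*(-21999 + (1/73)*(-95)) = -2797*(-21999 - 95/73) = -2797*(-1606022/73) = 4492043534/73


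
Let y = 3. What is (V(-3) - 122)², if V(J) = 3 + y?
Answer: 13456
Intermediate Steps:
V(J) = 6 (V(J) = 3 + 3 = 6)
(V(-3) - 122)² = (6 - 122)² = (-116)² = 13456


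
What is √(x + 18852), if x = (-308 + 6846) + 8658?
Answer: 16*√133 ≈ 184.52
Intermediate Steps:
x = 15196 (x = 6538 + 8658 = 15196)
√(x + 18852) = √(15196 + 18852) = √34048 = 16*√133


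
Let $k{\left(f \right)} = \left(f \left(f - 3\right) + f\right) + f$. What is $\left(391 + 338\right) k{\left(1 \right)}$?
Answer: $0$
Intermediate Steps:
$k{\left(f \right)} = 2 f + f \left(-3 + f\right)$ ($k{\left(f \right)} = \left(f \left(-3 + f\right) + f\right) + f = \left(f + f \left(-3 + f\right)\right) + f = 2 f + f \left(-3 + f\right)$)
$\left(391 + 338\right) k{\left(1 \right)} = \left(391 + 338\right) 1 \left(-1 + 1\right) = 729 \cdot 1 \cdot 0 = 729 \cdot 0 = 0$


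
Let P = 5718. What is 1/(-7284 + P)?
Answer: -1/1566 ≈ -0.00063857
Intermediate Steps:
1/(-7284 + P) = 1/(-7284 + 5718) = 1/(-1566) = -1/1566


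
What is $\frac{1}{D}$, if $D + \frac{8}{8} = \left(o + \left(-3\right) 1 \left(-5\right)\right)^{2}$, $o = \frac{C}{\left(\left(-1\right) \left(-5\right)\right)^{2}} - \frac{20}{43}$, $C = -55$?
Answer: $\frac{46225}{6986879} \approx 0.006616$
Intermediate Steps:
$o = - \frac{573}{215}$ ($o = - \frac{55}{\left(\left(-1\right) \left(-5\right)\right)^{2}} - \frac{20}{43} = - \frac{55}{5^{2}} - \frac{20}{43} = - \frac{55}{25} - \frac{20}{43} = \left(-55\right) \frac{1}{25} - \frac{20}{43} = - \frac{11}{5} - \frac{20}{43} = - \frac{573}{215} \approx -2.6651$)
$D = \frac{6986879}{46225}$ ($D = -1 + \left(- \frac{573}{215} + \left(-3\right) 1 \left(-5\right)\right)^{2} = -1 + \left(- \frac{573}{215} - -15\right)^{2} = -1 + \left(- \frac{573}{215} + 15\right)^{2} = -1 + \left(\frac{2652}{215}\right)^{2} = -1 + \frac{7033104}{46225} = \frac{6986879}{46225} \approx 151.15$)
$\frac{1}{D} = \frac{1}{\frac{6986879}{46225}} = \frac{46225}{6986879}$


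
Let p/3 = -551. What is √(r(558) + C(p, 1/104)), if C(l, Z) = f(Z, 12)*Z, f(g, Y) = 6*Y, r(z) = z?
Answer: 3*√10491/13 ≈ 23.637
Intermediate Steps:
p = -1653 (p = 3*(-551) = -1653)
C(l, Z) = 72*Z (C(l, Z) = (6*12)*Z = 72*Z)
√(r(558) + C(p, 1/104)) = √(558 + 72/104) = √(558 + 72*(1/104)) = √(558 + 9/13) = √(7263/13) = 3*√10491/13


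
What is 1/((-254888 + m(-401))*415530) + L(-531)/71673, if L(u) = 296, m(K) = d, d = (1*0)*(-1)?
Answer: 10450142892589/2530382071800240 ≈ 0.0041299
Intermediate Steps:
d = 0 (d = 0*(-1) = 0)
m(K) = 0
1/((-254888 + m(-401))*415530) + L(-531)/71673 = 1/((-254888 + 0)*415530) + 296/71673 = (1/415530)/(-254888) + 296*(1/71673) = -1/254888*1/415530 + 296/71673 = -1/105913610640 + 296/71673 = 10450142892589/2530382071800240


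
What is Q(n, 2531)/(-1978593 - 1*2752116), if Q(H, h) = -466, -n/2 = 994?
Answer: 466/4730709 ≈ 9.8505e-5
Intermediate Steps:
n = -1988 (n = -2*994 = -1988)
Q(n, 2531)/(-1978593 - 1*2752116) = -466/(-1978593 - 1*2752116) = -466/(-1978593 - 2752116) = -466/(-4730709) = -466*(-1/4730709) = 466/4730709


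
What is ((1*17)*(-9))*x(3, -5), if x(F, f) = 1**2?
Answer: -153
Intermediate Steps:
x(F, f) = 1
((1*17)*(-9))*x(3, -5) = ((1*17)*(-9))*1 = (17*(-9))*1 = -153*1 = -153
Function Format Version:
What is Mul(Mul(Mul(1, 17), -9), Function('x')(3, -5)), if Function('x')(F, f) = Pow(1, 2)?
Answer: -153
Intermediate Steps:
Function('x')(F, f) = 1
Mul(Mul(Mul(1, 17), -9), Function('x')(3, -5)) = Mul(Mul(Mul(1, 17), -9), 1) = Mul(Mul(17, -9), 1) = Mul(-153, 1) = -153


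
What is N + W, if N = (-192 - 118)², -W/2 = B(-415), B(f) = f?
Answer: 96930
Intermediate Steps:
W = 830 (W = -2*(-415) = 830)
N = 96100 (N = (-310)² = 96100)
N + W = 96100 + 830 = 96930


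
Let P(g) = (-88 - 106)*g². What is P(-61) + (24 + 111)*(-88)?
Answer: -733754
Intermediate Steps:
P(g) = -194*g²
P(-61) + (24 + 111)*(-88) = -194*(-61)² + (24 + 111)*(-88) = -194*3721 + 135*(-88) = -721874 - 11880 = -733754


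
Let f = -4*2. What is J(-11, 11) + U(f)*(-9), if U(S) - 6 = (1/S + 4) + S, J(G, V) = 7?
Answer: -79/8 ≈ -9.8750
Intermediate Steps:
f = -8
U(S) = 10 + S + 1/S (U(S) = 6 + ((1/S + 4) + S) = 6 + ((4 + 1/S) + S) = 6 + (4 + S + 1/S) = 10 + S + 1/S)
J(-11, 11) + U(f)*(-9) = 7 + (10 - 8 + 1/(-8))*(-9) = 7 + (10 - 8 - 1/8)*(-9) = 7 + (15/8)*(-9) = 7 - 135/8 = -79/8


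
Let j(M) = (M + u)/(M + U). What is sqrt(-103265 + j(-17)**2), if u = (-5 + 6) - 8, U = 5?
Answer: I*sqrt(103261) ≈ 321.34*I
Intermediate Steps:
u = -7 (u = 1 - 8 = -7)
j(M) = (-7 + M)/(5 + M) (j(M) = (M - 7)/(M + 5) = (-7 + M)/(5 + M))
sqrt(-103265 + j(-17)**2) = sqrt(-103265 + ((-7 - 17)/(5 - 17))**2) = sqrt(-103265 + (-24/(-12))**2) = sqrt(-103265 + (-1/12*(-24))**2) = sqrt(-103265 + 2**2) = sqrt(-103265 + 4) = sqrt(-103261) = I*sqrt(103261)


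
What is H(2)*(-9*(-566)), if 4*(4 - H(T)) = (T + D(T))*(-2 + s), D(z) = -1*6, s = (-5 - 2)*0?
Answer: 10188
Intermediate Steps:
s = 0 (s = -7*0 = 0)
D(z) = -6
H(T) = 1 + T/2 (H(T) = 4 - (T - 6)*(-2 + 0)/4 = 4 - (-6 + T)*(-2)/4 = 4 - (12 - 2*T)/4 = 4 + (-3 + T/2) = 1 + T/2)
H(2)*(-9*(-566)) = (1 + (½)*2)*(-9*(-566)) = (1 + 1)*5094 = 2*5094 = 10188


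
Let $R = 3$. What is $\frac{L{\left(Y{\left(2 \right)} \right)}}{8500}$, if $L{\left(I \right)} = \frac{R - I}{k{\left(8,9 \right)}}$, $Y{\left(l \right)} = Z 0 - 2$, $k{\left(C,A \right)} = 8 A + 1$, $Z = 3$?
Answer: $\frac{1}{124100} \approx 8.058 \cdot 10^{-6}$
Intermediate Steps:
$k{\left(C,A \right)} = 1 + 8 A$
$Y{\left(l \right)} = -2$ ($Y{\left(l \right)} = 3 \cdot 0 - 2 = 0 - 2 = -2$)
$L{\left(I \right)} = \frac{3}{73} - \frac{I}{73}$ ($L{\left(I \right)} = \frac{3 - I}{1 + 8 \cdot 9} = \frac{3 - I}{1 + 72} = \frac{3 - I}{73} = \left(3 - I\right) \frac{1}{73} = \frac{3}{73} - \frac{I}{73}$)
$\frac{L{\left(Y{\left(2 \right)} \right)}}{8500} = \frac{\frac{3}{73} - - \frac{2}{73}}{8500} = \left(\frac{3}{73} + \frac{2}{73}\right) \frac{1}{8500} = \frac{5}{73} \cdot \frac{1}{8500} = \frac{1}{124100}$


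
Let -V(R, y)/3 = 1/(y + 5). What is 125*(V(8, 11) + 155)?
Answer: 309625/16 ≈ 19352.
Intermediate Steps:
V(R, y) = -3/(5 + y) (V(R, y) = -3/(y + 5) = -3/(5 + y))
125*(V(8, 11) + 155) = 125*(-3/(5 + 11) + 155) = 125*(-3/16 + 155) = 125*(2477/16) = 309625/16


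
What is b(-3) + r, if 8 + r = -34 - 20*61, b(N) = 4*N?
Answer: -1274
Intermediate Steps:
r = -1262 (r = -8 + (-34 - 20*61) = -8 + (-34 - 1220) = -8 - 1254 = -1262)
b(-3) + r = 4*(-3) - 1262 = -12 - 1262 = -1274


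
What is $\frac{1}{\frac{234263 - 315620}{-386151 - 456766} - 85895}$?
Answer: $- \frac{842917}{72402274358} \approx -1.1642 \cdot 10^{-5}$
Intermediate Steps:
$\frac{1}{\frac{234263 - 315620}{-386151 - 456766} - 85895} = \frac{1}{- \frac{81357}{-842917} - 85895} = \frac{1}{\left(-81357\right) \left(- \frac{1}{842917}\right) - 85895} = \frac{1}{\frac{81357}{842917} - 85895} = \frac{1}{- \frac{72402274358}{842917}} = - \frac{842917}{72402274358}$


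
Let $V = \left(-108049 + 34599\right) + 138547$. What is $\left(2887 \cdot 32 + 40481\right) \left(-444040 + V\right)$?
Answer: $-50348261695$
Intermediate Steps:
$V = 65097$ ($V = -73450 + 138547 = 65097$)
$\left(2887 \cdot 32 + 40481\right) \left(-444040 + V\right) = \left(2887 \cdot 32 + 40481\right) \left(-444040 + 65097\right) = \left(92384 + 40481\right) \left(-378943\right) = 132865 \left(-378943\right) = -50348261695$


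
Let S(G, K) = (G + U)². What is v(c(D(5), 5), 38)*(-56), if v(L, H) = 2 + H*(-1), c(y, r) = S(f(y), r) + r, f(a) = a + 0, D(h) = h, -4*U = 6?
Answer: 2016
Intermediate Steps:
U = -3/2 (U = -¼*6 = -3/2 ≈ -1.5000)
f(a) = a
S(G, K) = (-3/2 + G)² (S(G, K) = (G - 3/2)² = (-3/2 + G)²)
c(y, r) = r + (-3 + 2*y)²/4 (c(y, r) = (-3 + 2*y)²/4 + r = r + (-3 + 2*y)²/4)
v(L, H) = 2 - H
v(c(D(5), 5), 38)*(-56) = (2 - 1*38)*(-56) = (2 - 38)*(-56) = -36*(-56) = 2016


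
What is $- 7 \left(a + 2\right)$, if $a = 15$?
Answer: $-119$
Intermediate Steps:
$- 7 \left(a + 2\right) = - 7 \left(15 + 2\right) = \left(-7\right) 17 = -119$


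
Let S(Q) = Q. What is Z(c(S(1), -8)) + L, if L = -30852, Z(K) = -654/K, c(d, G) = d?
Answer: -31506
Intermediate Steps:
Z(c(S(1), -8)) + L = -654/1 - 30852 = -654*1 - 30852 = -654 - 30852 = -31506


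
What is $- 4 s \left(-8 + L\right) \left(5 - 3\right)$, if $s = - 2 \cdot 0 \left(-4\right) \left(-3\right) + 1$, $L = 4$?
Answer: $32$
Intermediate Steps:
$s = 1$ ($s = \left(-2\right) 0 \left(-3\right) + 1 = 0 \left(-3\right) + 1 = 0 + 1 = 1$)
$- 4 s \left(-8 + L\right) \left(5 - 3\right) = \left(-4\right) 1 \left(-8 + 4\right) \left(5 - 3\right) = - 4 \left(\left(-4\right) 2\right) = \left(-4\right) \left(-8\right) = 32$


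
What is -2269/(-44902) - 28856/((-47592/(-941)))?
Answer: -152392286393/267121998 ≈ -570.50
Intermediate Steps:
-2269/(-44902) - 28856/((-47592/(-941))) = -2269*(-1/44902) - 28856/((-47592*(-1/941))) = 2269/44902 - 28856/47592/941 = 2269/44902 - 28856*941/47592 = 2269/44902 - 3394187/5949 = -152392286393/267121998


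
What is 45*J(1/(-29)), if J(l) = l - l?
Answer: 0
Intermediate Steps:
J(l) = 0
45*J(1/(-29)) = 45*0 = 0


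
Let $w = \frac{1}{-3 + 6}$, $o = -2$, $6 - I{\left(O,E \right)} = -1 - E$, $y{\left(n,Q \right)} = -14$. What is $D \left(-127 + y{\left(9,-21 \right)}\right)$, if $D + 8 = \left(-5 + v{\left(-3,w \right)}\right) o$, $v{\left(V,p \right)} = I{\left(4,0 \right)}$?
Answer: $1692$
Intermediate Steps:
$I{\left(O,E \right)} = 7 + E$ ($I{\left(O,E \right)} = 6 - \left(-1 - E\right) = 6 + \left(1 + E\right) = 7 + E$)
$w = \frac{1}{3} \approx 0.33333$
$v{\left(V,p \right)} = 7$ ($v{\left(V,p \right)} = 7 + 0 = 7$)
$D = -12$ ($D = -8 + \left(-5 + 7\right) \left(-2\right) = -8 + 2 \left(-2\right) = -8 - 4 = -12$)
$D \left(-127 + y{\left(9,-21 \right)}\right) = - 12 \left(-127 - 14\right) = \left(-12\right) \left(-141\right) = 1692$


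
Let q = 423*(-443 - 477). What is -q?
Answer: 389160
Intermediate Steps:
q = -389160 (q = 423*(-920) = -389160)
-q = -1*(-389160) = 389160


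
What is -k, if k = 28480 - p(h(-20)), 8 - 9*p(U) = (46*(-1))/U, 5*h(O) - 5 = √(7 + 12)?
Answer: -768361/27 - 115*√19/27 ≈ -28476.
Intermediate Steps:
h(O) = 1 + √19/5 (h(O) = 1 + √(7 + 12)/5 = 1 + √19/5)
p(U) = 8/9 + 46/(9*U) (p(U) = 8/9 - 46*(-1)/(9*U) = 8/9 - (-46)/(9*U) = 8/9 + 46/(9*U))
k = 28480 - 2*(27 + 4*√19/5)/(9*(1 + √19/5)) (k = 28480 - 2*(23 + 4*(1 + √19/5))/(9*(1 + √19/5)) = 28480 - 2*(23 + (4 + 4*√19/5))/(9*(1 + √19/5)) = 28480 - 2*(27 + 4*√19/5)/(9*(1 + √19/5)) ≈ 28476.)
-k = -(768361/27 + 115*√19/27) = -768361/27 - 115*√19/27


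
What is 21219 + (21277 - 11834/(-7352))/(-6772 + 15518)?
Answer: 682275350993/32150296 ≈ 21221.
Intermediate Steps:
21219 + (21277 - 11834/(-7352))/(-6772 + 15518) = 21219 + (21277 - 11834*(-1/7352))/8746 = 21219 + (21277 + 5917/3676)*(1/8746) = 21219 + (78220169/3676)*(1/8746) = 21219 + 78220169/32150296 = 682275350993/32150296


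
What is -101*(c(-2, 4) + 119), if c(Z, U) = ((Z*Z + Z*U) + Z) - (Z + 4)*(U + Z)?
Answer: -11009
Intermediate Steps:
c(Z, U) = Z + Z² + U*Z - (4 + Z)*(U + Z) (c(Z, U) = ((Z² + U*Z) + Z) - (4 + Z)*(U + Z) = (Z + Z² + U*Z) - (4 + Z)*(U + Z) = Z + Z² + U*Z - (4 + Z)*(U + Z))
-101*(c(-2, 4) + 119) = -101*((-4*4 - 3*(-2)) + 119) = -101*((-16 + 6) + 119) = -101*(-10 + 119) = -101*109 = -11009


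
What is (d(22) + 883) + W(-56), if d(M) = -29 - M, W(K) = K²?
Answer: 3968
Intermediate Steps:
(d(22) + 883) + W(-56) = ((-29 - 1*22) + 883) + (-56)² = ((-29 - 22) + 883) + 3136 = (-51 + 883) + 3136 = 832 + 3136 = 3968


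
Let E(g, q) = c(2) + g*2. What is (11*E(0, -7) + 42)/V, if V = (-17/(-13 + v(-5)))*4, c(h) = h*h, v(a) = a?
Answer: 387/17 ≈ 22.765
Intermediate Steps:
c(h) = h²
V = 34/9 (V = (-17/(-13 - 5))*4 = (-17/(-18))*4 = -1/18*(-17)*4 = (17/18)*4 = 34/9 ≈ 3.7778)
E(g, q) = 4 + 2*g (E(g, q) = 2² + g*2 = 4 + 2*g)
(11*E(0, -7) + 42)/V = (11*(4 + 2*0) + 42)/(34/9) = (11*(4 + 0) + 42)*(9/34) = (11*4 + 42)*(9/34) = (44 + 42)*(9/34) = 86*(9/34) = 387/17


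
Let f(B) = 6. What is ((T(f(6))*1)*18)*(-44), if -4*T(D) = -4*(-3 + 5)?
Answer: -1584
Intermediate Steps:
T(D) = 2 (T(D) = -(-1)*(-3 + 5) = -(-1)*2 = -1/4*(-8) = 2)
((T(f(6))*1)*18)*(-44) = ((2*1)*18)*(-44) = (2*18)*(-44) = 36*(-44) = -1584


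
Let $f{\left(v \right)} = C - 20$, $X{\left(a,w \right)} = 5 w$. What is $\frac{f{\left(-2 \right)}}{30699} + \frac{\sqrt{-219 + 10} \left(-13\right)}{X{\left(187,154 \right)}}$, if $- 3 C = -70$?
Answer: $\frac{10}{92097} - \frac{13 i \sqrt{209}}{770} \approx 0.00010858 - 0.24408 i$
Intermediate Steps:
$C = \frac{70}{3}$ ($C = \left(- \frac{1}{3}\right) \left(-70\right) = \frac{70}{3} \approx 23.333$)
$f{\left(v \right)} = \frac{10}{3}$ ($f{\left(v \right)} = \frac{70}{3} - 20 = \frac{10}{3}$)
$\frac{f{\left(-2 \right)}}{30699} + \frac{\sqrt{-219 + 10} \left(-13\right)}{X{\left(187,154 \right)}} = \frac{10}{3 \cdot 30699} + \frac{\sqrt{-219 + 10} \left(-13\right)}{5 \cdot 154} = \frac{10}{3} \cdot \frac{1}{30699} + \frac{\sqrt{-209} \left(-13\right)}{770} = \frac{10}{92097} + i \sqrt{209} \left(-13\right) \frac{1}{770} = \frac{10}{92097} + - 13 i \sqrt{209} \cdot \frac{1}{770} = \frac{10}{92097} - \frac{13 i \sqrt{209}}{770}$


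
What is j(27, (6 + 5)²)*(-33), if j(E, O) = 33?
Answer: -1089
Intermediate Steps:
j(27, (6 + 5)²)*(-33) = 33*(-33) = -1089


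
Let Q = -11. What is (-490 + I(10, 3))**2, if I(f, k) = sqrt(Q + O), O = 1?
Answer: (490 - I*sqrt(10))**2 ≈ 2.4009e+5 - 3099.0*I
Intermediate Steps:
I(f, k) = I*sqrt(10) (I(f, k) = sqrt(-11 + 1) = sqrt(-10) = I*sqrt(10))
(-490 + I(10, 3))**2 = (-490 + I*sqrt(10))**2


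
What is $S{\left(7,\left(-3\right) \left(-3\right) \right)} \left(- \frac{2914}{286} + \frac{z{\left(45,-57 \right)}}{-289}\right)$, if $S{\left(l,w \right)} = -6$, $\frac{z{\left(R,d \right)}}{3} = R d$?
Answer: $- \frac{4075872}{41327} \approx -98.625$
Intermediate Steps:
$z{\left(R,d \right)} = 3 R d$
$S{\left(7,\left(-3\right) \left(-3\right) \right)} \left(- \frac{2914}{286} + \frac{z{\left(45,-57 \right)}}{-289}\right) = - 6 \left(- \frac{2914}{286} + \frac{3 \cdot 45 \left(-57\right)}{-289}\right) = - 6 \left(\left(-2914\right) \frac{1}{286} - - \frac{7695}{289}\right) = - 6 \left(- \frac{1457}{143} + \frac{7695}{289}\right) = \left(-6\right) \frac{679312}{41327} = - \frac{4075872}{41327}$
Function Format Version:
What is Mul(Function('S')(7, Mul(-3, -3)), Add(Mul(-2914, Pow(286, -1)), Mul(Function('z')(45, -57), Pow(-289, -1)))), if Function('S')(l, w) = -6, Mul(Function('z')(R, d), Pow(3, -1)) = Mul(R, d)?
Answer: Rational(-4075872, 41327) ≈ -98.625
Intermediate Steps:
Function('z')(R, d) = Mul(3, R, d) (Function('z')(R, d) = Mul(3, Mul(R, d)) = Mul(3, R, d))
Mul(Function('S')(7, Mul(-3, -3)), Add(Mul(-2914, Pow(286, -1)), Mul(Function('z')(45, -57), Pow(-289, -1)))) = Mul(-6, Add(Mul(-2914, Pow(286, -1)), Mul(Mul(3, 45, -57), Pow(-289, -1)))) = Mul(-6, Add(Mul(-2914, Rational(1, 286)), Mul(-7695, Rational(-1, 289)))) = Mul(-6, Add(Rational(-1457, 143), Rational(7695, 289))) = Mul(-6, Rational(679312, 41327)) = Rational(-4075872, 41327)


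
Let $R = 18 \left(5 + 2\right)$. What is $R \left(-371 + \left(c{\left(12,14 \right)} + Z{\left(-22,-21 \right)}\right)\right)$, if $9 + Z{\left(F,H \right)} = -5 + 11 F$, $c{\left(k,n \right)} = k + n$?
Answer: $-75726$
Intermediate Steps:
$Z{\left(F,H \right)} = -14 + 11 F$ ($Z{\left(F,H \right)} = -9 + \left(-5 + 11 F\right) = -14 + 11 F$)
$R = 126$ ($R = 18 \cdot 7 = 126$)
$R \left(-371 + \left(c{\left(12,14 \right)} + Z{\left(-22,-21 \right)}\right)\right) = 126 \left(-371 + \left(\left(12 + 14\right) + \left(-14 + 11 \left(-22\right)\right)\right)\right) = 126 \left(-371 + \left(26 - 256\right)\right) = 126 \left(-371 - 230\right) = 126 \left(-601\right) = -75726$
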